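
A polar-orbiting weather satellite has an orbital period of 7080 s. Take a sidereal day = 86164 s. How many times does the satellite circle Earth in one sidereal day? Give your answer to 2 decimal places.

Orbits per sidereal day = 86164 / 7080.0 = 12.170.

12.17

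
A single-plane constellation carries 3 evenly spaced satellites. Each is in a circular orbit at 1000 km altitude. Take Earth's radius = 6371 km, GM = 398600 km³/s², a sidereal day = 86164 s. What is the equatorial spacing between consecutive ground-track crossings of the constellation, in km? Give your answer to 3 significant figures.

Semi-major axis a = 6371 + 1000 = 7371 km. Period T = 2π√(a³/μ) = 2π√(7371³/398600) = 6298.0 s = 104.97 min.
Single-satellite node shift = (6298.0/86164) × 360° = 26.31°.
With 3 satellites evenly phased, successive equator crossings are 26.31/3 = 8.771° apart.
That is 8.771 × 111.2 = 975 km at the equator.

975 km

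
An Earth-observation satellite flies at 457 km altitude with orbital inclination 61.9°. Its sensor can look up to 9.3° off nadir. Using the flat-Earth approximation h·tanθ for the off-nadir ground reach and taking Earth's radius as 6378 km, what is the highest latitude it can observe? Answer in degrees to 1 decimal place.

62.6°

For a prograde orbit the ground track reaches latitude ±i = ±61.9°.
Sensor half-swath on the ground ≈ 457·tan(9.3°) = 75 km = 0.67° of latitude.
Maximum observable latitude ≈ 61.9 + 0.67 = 62.6°.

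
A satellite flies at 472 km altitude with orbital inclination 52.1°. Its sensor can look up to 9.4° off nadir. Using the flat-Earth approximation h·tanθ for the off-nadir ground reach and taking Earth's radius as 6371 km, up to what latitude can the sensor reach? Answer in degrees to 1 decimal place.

For a prograde orbit the ground track reaches latitude ±i = ±52.1°.
Sensor half-swath on the ground ≈ 472·tan(9.4°) = 78 km = 0.70° of latitude.
Maximum observable latitude ≈ 52.1 + 0.70 = 52.8°.

52.8°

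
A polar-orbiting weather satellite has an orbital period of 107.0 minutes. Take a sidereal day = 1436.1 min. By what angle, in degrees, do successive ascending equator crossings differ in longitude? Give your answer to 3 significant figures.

26.8°

T = 107.0 min = 6420.0 s.
During one orbit Earth rotates (6420.0 / 86166) × 360° = 26.82°.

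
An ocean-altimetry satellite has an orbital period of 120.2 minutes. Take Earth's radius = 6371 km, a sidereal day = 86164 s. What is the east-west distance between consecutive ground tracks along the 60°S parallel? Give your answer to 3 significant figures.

1680 km

T = 120.2 min = 7212.0 s.
Node shift per orbit = (7212.0/86164) × 360° = 30.13°.
Equatorial spacing = 30.13 × 111.2 km/° = 3351 km.
At 60° latitude, spacing = 3351 × cos(60°) = 1675 km.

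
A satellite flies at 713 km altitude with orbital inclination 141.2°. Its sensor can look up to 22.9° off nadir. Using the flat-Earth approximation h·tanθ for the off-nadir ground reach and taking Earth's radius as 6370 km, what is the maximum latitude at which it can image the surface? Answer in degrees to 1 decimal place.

41.5°

Retrograde orbit: the ground track reaches ±(180° − i) = ±(180 − 141.2) = ±38.8°.
Sensor half-swath on the ground ≈ 713·tan(22.9°) = 301 km = 2.71° of latitude.
Maximum observable latitude ≈ 38.8 + 2.71 = 41.5°.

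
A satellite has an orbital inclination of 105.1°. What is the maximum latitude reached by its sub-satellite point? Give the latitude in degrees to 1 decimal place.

74.9°

Retrograde orbit: the ground track reaches ±(180° − i) = ±(180 − 105.1) = ±74.9°.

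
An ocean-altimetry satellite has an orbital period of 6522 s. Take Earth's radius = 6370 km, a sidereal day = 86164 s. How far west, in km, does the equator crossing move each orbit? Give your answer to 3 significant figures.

During one orbit Earth rotates (6522.0 / 86164) × 360° = 27.25°.
At the equator that is 27.25° × (2π·6370/360) km/° = 27.25 × 111.2 = 3030 km.

3030 km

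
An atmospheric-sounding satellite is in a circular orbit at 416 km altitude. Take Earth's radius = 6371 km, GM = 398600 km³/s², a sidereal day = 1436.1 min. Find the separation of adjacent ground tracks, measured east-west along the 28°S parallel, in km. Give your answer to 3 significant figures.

Semi-major axis a = 6371 + 416 = 6787 km. Period T = 2π√(a³/μ) = 2π√(6787³/398600) = 5564.5 s = 92.74 min.
Node shift per orbit = (5564.5/86166) × 360° = 23.25°.
Equatorial spacing = 23.25 × 111.2 km/° = 2585 km.
At 28° latitude, spacing = 2585 × cos(28°) = 2283 km.

2280 km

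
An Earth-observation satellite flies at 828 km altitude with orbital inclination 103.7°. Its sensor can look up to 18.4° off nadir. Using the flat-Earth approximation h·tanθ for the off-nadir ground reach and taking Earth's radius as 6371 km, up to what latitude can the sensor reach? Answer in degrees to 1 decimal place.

78.8°

Retrograde orbit: the ground track reaches ±(180° − i) = ±(180 − 103.7) = ±76.3°.
Sensor half-swath on the ground ≈ 828·tan(18.4°) = 275 km = 2.48° of latitude.
Maximum observable latitude ≈ 76.3 + 2.48 = 78.8°.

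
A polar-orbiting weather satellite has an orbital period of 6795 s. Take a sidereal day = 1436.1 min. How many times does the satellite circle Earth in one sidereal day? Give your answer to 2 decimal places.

12.68

Orbits per sidereal day = 86166 / 6795.0 = 12.681.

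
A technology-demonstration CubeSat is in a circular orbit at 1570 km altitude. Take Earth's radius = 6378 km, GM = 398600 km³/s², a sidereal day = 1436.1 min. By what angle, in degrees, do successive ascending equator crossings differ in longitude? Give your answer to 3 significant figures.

Semi-major axis a = 6378 + 1570 = 7948 km. Period T = 2π√(a³/μ) = 2π√(7948³/398600) = 7051.8 s = 117.53 min.
During one orbit Earth rotates (7051.8 / 86166) × 360° = 29.46°.

29.5°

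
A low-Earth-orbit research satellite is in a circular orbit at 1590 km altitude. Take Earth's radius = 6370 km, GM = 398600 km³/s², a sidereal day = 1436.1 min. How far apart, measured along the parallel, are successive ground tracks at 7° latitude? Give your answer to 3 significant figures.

3260 km

Semi-major axis a = 6370 + 1590 = 7960 km. Period T = 2π√(a³/μ) = 2π√(7960³/398600) = 7067.7 s = 117.80 min.
Node shift per orbit = (7067.7/86166) × 360° = 29.53°.
Equatorial spacing = 29.53 × 111.2 km/° = 3283 km.
At 7° latitude, spacing = 3283 × cos(7°) = 3258 km.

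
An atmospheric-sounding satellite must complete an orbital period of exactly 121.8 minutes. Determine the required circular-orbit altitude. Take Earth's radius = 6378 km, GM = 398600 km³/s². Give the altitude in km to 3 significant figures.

1760 km

T = 121.8 min = 7308.0 s.
From T = 2π√(a³/μ): a = (μ T²/4π²)^(1/3) = (398600 × 7308.0² / 4π²)^(1/3) = 8139 km.
Altitude h = a − R = 8139 − 6378 = 1761 km.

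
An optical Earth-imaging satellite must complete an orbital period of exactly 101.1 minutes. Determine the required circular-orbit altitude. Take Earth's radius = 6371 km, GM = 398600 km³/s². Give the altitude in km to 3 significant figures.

818 km

T = 101.1 min = 6066.0 s.
From T = 2π√(a³/μ): a = (μ T²/4π²)^(1/3) = (398600 × 6066.0² / 4π²)^(1/3) = 7189 km.
Altitude h = a − R = 7189 − 6371 = 818 km.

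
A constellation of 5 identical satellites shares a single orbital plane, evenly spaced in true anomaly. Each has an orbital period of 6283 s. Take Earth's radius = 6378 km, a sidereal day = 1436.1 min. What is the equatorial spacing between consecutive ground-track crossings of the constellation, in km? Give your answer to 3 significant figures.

Single-satellite node shift = (6283.0/86166) × 360° = 26.25°.
With 5 satellites evenly phased, successive equator crossings are 26.25/5 = 5.250° apart.
That is 5.250 × 111.3 = 584 km at the equator.

584 km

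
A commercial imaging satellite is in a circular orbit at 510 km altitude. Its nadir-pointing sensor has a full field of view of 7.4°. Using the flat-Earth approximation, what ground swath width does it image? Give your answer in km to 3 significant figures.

66.0 km

Half-angle = 7.4°/2 = 3.7°.
Swath width ≈ 2h·tan(θ/2) = 2 × 510 × tan(3.7°) = 66.0 km.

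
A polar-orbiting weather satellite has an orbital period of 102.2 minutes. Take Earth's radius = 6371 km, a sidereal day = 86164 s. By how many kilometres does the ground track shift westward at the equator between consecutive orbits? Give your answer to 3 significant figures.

2850 km

T = 102.2 min = 6132.0 s.
During one orbit Earth rotates (6132.0 / 86164) × 360° = 25.62°.
At the equator that is 25.62° × (2π·6371/360) km/° = 25.62 × 111.2 = 2849 km.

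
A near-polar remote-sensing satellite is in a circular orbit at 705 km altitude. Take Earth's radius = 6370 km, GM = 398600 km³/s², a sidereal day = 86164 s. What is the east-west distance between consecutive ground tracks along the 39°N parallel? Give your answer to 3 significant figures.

Semi-major axis a = 6370 + 705 = 7075 km. Period T = 2π√(a³/μ) = 2π√(7075³/398600) = 5922.4 s = 98.71 min.
Node shift per orbit = (5922.4/86164) × 360° = 24.74°.
Equatorial spacing = 24.74 × 111.2 km/° = 2751 km.
At 39° latitude, spacing = 2751 × cos(39°) = 2138 km.

2140 km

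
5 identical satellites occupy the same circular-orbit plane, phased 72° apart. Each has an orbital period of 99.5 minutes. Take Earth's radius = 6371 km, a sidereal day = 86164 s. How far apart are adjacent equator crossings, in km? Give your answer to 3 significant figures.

T = 99.5 min = 5970.0 s.
Single-satellite node shift = (5970.0/86164) × 360° = 24.94°.
With 5 satellites evenly phased, successive equator crossings are 24.94/5 = 4.989° apart.
That is 4.989 × 111.2 = 555 km at the equator.

555 km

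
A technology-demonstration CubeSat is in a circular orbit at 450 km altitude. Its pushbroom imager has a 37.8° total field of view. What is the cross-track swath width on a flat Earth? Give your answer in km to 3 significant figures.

Half-angle = 37.8°/2 = 18.9°.
Swath width ≈ 2h·tan(θ/2) = 2 × 450 × tan(18.9°) = 308.1 km.

308 km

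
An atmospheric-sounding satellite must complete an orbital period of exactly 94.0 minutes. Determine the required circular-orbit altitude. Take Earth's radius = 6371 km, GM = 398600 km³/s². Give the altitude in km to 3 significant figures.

T = 94.0 min = 5640.0 s.
From T = 2π√(a³/μ): a = (μ T²/4π²)^(1/3) = (398600 × 5640.0² / 4π²)^(1/3) = 6848 km.
Altitude h = a − R = 6848 − 6371 = 477 km.

477 km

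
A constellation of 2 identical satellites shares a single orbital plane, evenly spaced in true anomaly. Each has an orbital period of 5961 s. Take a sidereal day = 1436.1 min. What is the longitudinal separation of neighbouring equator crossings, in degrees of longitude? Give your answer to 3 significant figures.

Single-satellite node shift = (5961.0/86166) × 360° = 24.90°.
With 2 satellites evenly phased, successive equator crossings are 24.90/2 = 12.452° apart.

12.5°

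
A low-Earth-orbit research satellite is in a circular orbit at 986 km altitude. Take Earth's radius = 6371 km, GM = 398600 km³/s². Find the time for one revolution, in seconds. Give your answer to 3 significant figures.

6280 seconds

Semi-major axis a = 6371 + 986 = 7357 km. Period T = 2π√(a³/μ) = 2π√(7357³/398600) = 6280.0 s = 104.67 min.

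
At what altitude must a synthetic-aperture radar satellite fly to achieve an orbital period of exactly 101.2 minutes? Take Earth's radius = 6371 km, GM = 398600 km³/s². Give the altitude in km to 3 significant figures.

823 km

T = 101.2 min = 6072.0 s.
From T = 2π√(a³/μ): a = (μ T²/4π²)^(1/3) = (398600 × 6072.0² / 4π²)^(1/3) = 7194 km.
Altitude h = a − R = 7194 − 6371 = 823 km.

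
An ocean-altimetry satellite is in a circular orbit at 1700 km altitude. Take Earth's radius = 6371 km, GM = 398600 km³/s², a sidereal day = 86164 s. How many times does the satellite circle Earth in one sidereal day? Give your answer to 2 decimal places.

Semi-major axis a = 6371 + 1700 = 8071 km. Period T = 2π√(a³/μ) = 2π√(8071³/398600) = 7216.1 s = 120.27 min.
Orbits per sidereal day = 86164 / 7216.1 = 11.941.

11.94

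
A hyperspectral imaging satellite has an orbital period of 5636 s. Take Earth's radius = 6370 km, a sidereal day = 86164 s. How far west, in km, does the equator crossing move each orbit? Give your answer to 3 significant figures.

During one orbit Earth rotates (5636.0 / 86164) × 360° = 23.55°.
At the equator that is 23.55° × (2π·6370/360) km/° = 23.55 × 111.2 = 2618 km.

2620 km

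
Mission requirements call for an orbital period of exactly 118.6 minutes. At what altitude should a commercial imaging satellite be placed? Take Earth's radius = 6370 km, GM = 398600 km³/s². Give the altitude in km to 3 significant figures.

1630 km

T = 118.6 min = 7116.0 s.
From T = 2π√(a³/μ): a = (μ T²/4π²)^(1/3) = (398600 × 7116.0² / 4π²)^(1/3) = 7996 km.
Altitude h = a − R = 7996 − 6370 = 1626 km.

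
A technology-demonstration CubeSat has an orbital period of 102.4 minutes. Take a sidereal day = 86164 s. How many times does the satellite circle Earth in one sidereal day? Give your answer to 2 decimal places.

14.02

T = 102.4 min = 6144.0 s.
Orbits per sidereal day = 86164 / 6144.0 = 14.024.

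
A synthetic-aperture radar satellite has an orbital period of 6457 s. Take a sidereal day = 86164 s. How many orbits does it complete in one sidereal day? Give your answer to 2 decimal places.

Orbits per sidereal day = 86164 / 6457.0 = 13.344.

13.34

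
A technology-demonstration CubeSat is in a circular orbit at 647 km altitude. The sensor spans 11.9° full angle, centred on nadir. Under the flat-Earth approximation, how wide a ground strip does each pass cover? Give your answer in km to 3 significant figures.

Half-angle = 11.9°/2 = 5.95°.
Swath width ≈ 2h·tan(θ/2) = 2 × 647 × tan(5.95°) = 134.9 km.

135 km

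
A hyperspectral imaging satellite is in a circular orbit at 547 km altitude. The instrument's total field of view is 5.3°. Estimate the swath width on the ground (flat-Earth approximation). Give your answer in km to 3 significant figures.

50.6 km

Half-angle = 5.3°/2 = 2.65°.
Swath width ≈ 2h·tan(θ/2) = 2 × 547 × tan(2.65°) = 50.6 km.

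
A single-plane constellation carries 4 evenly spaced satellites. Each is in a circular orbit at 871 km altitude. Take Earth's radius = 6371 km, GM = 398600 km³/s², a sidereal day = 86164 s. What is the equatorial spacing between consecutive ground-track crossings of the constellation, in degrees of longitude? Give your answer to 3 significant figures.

Semi-major axis a = 6371 + 871 = 7242 km. Period T = 2π√(a³/μ) = 2π√(7242³/398600) = 6133.4 s = 102.22 min.
Single-satellite node shift = (6133.4/86164) × 360° = 25.63°.
With 4 satellites evenly phased, successive equator crossings are 25.63/4 = 6.406° apart.

6.41°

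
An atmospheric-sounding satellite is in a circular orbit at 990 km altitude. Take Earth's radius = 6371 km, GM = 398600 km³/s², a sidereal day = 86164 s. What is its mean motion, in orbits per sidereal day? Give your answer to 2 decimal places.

13.71

Semi-major axis a = 6371 + 990 = 7361 km. Period T = 2π√(a³/μ) = 2π√(7361³/398600) = 6285.2 s = 104.75 min.
Orbits per sidereal day = 86164 / 6285.2 = 13.709.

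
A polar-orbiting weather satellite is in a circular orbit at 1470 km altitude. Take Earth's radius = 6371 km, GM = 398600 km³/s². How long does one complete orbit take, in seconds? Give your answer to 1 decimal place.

6909.8 seconds

Semi-major axis a = 6371 + 1470 = 7841 km. Period T = 2π√(a³/μ) = 2π√(7841³/398600) = 6909.8 s = 115.16 min.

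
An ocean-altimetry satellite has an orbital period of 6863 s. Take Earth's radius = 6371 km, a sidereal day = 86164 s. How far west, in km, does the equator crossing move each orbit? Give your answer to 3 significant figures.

During one orbit Earth rotates (6863.0 / 86164) × 360° = 28.67°.
At the equator that is 28.67° × (2π·6371/360) km/° = 28.67 × 111.2 = 3188 km.

3190 km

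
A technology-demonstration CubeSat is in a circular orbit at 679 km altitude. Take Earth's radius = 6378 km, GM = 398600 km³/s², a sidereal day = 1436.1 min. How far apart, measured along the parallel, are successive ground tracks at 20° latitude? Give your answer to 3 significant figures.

2580 km

Semi-major axis a = 6378 + 679 = 7057 km. Period T = 2π√(a³/μ) = 2π√(7057³/398600) = 5899.9 s = 98.33 min.
Node shift per orbit = (5899.9/86166) × 360° = 24.65°.
Equatorial spacing = 24.65 × 111.3 km/° = 2744 km.
At 20° latitude, spacing = 2744 × cos(20°) = 2578 km.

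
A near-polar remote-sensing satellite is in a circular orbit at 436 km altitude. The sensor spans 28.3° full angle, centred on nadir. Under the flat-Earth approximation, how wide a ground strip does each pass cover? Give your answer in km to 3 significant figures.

Half-angle = 28.3°/2 = 14.15°.
Swath width ≈ 2h·tan(θ/2) = 2 × 436 × tan(14.15°) = 219.8 km.

220 km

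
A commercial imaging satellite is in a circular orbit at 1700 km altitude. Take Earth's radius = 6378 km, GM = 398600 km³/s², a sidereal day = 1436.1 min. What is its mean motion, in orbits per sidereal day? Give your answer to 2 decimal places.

Semi-major axis a = 6378 + 1700 = 8078 km. Period T = 2π√(a³/μ) = 2π√(8078³/398600) = 7225.5 s = 120.42 min.
Orbits per sidereal day = 86166 / 7225.5 = 11.925.

11.93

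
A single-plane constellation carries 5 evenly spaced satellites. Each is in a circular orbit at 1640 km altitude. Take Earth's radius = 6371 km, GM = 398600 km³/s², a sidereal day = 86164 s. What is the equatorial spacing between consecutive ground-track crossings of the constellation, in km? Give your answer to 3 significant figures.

Semi-major axis a = 6371 + 1640 = 8011 km. Period T = 2π√(a³/μ) = 2π√(8011³/398600) = 7135.8 s = 118.93 min.
Single-satellite node shift = (7135.8/86164) × 360° = 29.81°.
With 5 satellites evenly phased, successive equator crossings are 29.81/5 = 5.963° apart.
That is 5.963 × 111.2 = 663 km at the equator.

663 km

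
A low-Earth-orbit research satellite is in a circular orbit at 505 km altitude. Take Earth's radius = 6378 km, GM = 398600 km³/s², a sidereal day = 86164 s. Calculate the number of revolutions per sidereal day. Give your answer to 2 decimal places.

15.16

Semi-major axis a = 6378 + 505 = 6883 km. Period T = 2π√(a³/μ) = 2π√(6883³/398600) = 5683.0 s = 94.72 min.
Orbits per sidereal day = 86164 / 5683.0 = 15.162.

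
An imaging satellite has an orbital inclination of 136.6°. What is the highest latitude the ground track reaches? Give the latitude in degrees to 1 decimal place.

43.4°

Retrograde orbit: the ground track reaches ±(180° − i) = ±(180 − 136.6) = ±43.4°.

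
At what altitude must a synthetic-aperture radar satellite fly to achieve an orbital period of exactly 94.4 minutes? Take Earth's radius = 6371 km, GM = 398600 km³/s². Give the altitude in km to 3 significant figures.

T = 94.4 min = 5664.0 s.
From T = 2π√(a³/μ): a = (μ T²/4π²)^(1/3) = (398600 × 5664.0² / 4π²)^(1/3) = 6868 km.
Altitude h = a − R = 6868 − 6371 = 497 km.

497 km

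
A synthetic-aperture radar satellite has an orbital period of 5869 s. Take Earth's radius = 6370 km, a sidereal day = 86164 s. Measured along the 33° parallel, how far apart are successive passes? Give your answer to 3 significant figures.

2290 km

Node shift per orbit = (5869.0/86164) × 360° = 24.52°.
Equatorial spacing = 24.52 × 111.2 km/° = 2726 km.
At 33° latitude, spacing = 2726 × cos(33°) = 2286 km.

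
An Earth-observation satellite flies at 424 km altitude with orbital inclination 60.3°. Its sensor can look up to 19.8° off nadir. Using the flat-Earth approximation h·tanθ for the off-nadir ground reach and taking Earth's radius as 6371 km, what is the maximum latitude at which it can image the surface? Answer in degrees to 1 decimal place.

For a prograde orbit the ground track reaches latitude ±i = ±60.3°.
Sensor half-swath on the ground ≈ 424·tan(19.8°) = 153 km = 1.37° of latitude.
Maximum observable latitude ≈ 60.3 + 1.37 = 61.7°.

61.7°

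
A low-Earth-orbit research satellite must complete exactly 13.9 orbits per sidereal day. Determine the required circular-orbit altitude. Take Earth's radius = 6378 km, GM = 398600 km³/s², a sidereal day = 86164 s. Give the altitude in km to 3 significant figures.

Required period T = 86164 / 13.9 = 6198.8 s.
From T = 2π√(a³/μ): a = (μ T²/4π²)^(1/3) = (398600 × 6198.8² / 4π²)^(1/3) = 7293 km.
Altitude h = a − R = 7293 − 6378 = 915 km.

915 km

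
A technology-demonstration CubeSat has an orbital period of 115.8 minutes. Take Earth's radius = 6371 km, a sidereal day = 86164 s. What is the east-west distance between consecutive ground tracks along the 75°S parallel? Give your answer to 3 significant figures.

835 km

T = 115.8 min = 6948.0 s.
Node shift per orbit = (6948.0/86164) × 360° = 29.03°.
Equatorial spacing = 29.03 × 111.2 km/° = 3228 km.
At 75° latitude, spacing = 3228 × cos(75°) = 835 km.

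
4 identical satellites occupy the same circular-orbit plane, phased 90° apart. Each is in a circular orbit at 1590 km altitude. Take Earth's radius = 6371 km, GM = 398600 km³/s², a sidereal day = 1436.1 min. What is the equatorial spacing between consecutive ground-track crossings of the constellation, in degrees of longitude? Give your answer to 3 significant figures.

Semi-major axis a = 6371 + 1590 = 7961 km. Period T = 2π√(a³/μ) = 2π√(7961³/398600) = 7069.1 s = 117.82 min.
Single-satellite node shift = (7069.1/86166) × 360° = 29.53°.
With 4 satellites evenly phased, successive equator crossings are 29.53/4 = 7.384° apart.

7.38°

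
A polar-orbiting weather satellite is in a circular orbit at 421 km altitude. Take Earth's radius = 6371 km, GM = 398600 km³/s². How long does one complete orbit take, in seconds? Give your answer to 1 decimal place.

Semi-major axis a = 6371 + 421 = 6792 km. Period T = 2π√(a³/μ) = 2π√(6792³/398600) = 5570.7 s = 92.84 min.

5570.7 seconds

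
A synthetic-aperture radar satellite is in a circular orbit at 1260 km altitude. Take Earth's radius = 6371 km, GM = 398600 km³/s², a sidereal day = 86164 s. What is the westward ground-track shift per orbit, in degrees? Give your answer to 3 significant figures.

Semi-major axis a = 6371 + 1260 = 7631 km. Period T = 2π√(a³/μ) = 2π√(7631³/398600) = 6634.1 s = 110.57 min.
During one orbit Earth rotates (6634.1 / 86164) × 360° = 27.72°.

27.7°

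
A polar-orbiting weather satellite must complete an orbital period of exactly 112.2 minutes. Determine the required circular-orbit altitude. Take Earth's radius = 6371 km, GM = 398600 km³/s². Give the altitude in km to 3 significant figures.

1330 km

T = 112.2 min = 6732.0 s.
From T = 2π√(a³/μ): a = (μ T²/4π²)^(1/3) = (398600 × 6732.0² / 4π²)^(1/3) = 7706 km.
Altitude h = a − R = 7706 − 6371 = 1335 km.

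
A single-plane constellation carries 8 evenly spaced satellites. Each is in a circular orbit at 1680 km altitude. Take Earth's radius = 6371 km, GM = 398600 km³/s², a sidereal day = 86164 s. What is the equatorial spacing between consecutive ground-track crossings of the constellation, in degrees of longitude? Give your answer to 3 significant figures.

3.75°

Semi-major axis a = 6371 + 1680 = 8051 km. Period T = 2π√(a³/μ) = 2π√(8051³/398600) = 7189.3 s = 119.82 min.
Single-satellite node shift = (7189.3/86164) × 360° = 30.04°.
With 8 satellites evenly phased, successive equator crossings are 30.04/8 = 3.755° apart.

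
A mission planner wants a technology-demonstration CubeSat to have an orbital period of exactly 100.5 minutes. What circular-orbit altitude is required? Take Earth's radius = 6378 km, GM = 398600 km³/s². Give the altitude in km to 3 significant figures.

T = 100.5 min = 6030.0 s.
From T = 2π√(a³/μ): a = (μ T²/4π²)^(1/3) = (398600 × 6030.0² / 4π²)^(1/3) = 7160 km.
Altitude h = a − R = 7160 − 6378 = 782 km.

782 km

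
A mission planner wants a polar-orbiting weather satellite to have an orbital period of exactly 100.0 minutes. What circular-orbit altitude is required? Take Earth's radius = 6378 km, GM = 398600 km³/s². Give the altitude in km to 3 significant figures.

T = 100.0 min = 6000.0 s.
From T = 2π√(a³/μ): a = (μ T²/4π²)^(1/3) = (398600 × 6000.0² / 4π²)^(1/3) = 7137 km.
Altitude h = a − R = 7137 − 6378 = 759 km.

759 km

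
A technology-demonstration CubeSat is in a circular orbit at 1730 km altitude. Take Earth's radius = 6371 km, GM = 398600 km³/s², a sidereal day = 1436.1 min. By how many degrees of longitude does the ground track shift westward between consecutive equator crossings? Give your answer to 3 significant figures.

Semi-major axis a = 6371 + 1730 = 8101 km. Period T = 2π√(a³/μ) = 2π√(8101³/398600) = 7256.4 s = 120.94 min.
During one orbit Earth rotates (7256.4 / 86166) × 360° = 30.32°.

30.3°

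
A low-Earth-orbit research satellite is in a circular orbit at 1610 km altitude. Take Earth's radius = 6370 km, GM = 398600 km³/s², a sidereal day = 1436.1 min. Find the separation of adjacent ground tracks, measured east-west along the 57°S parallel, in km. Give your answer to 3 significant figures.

Semi-major axis a = 6370 + 1610 = 7980 km. Period T = 2π√(a³/μ) = 2π√(7980³/398600) = 7094.4 s = 118.24 min.
Node shift per orbit = (7094.4/86166) × 360° = 29.64°.
Equatorial spacing = 29.64 × 111.2 km/° = 3295 km.
At 57° latitude, spacing = 3295 × cos(57°) = 1795 km.

1790 km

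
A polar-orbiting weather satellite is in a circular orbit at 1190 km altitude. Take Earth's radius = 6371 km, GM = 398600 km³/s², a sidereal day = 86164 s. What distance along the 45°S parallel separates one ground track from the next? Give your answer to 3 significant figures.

Semi-major axis a = 6371 + 1190 = 7561 km. Period T = 2π√(a³/μ) = 2π√(7561³/398600) = 6543.0 s = 109.05 min.
Node shift per orbit = (6543.0/86164) × 360° = 27.34°.
Equatorial spacing = 27.34 × 111.2 km/° = 3040 km.
At 45° latitude, spacing = 3040 × cos(45°) = 2149 km.

2150 km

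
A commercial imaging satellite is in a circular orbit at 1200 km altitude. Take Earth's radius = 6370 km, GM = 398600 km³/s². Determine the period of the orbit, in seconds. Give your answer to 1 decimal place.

6554.7 seconds

Semi-major axis a = 6370 + 1200 = 7570 km. Period T = 2π√(a³/μ) = 2π√(7570³/398600) = 6554.7 s = 109.25 min.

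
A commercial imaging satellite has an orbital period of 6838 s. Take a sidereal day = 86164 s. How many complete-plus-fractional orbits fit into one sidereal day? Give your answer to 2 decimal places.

12.60

Orbits per sidereal day = 86164 / 6838.0 = 12.601.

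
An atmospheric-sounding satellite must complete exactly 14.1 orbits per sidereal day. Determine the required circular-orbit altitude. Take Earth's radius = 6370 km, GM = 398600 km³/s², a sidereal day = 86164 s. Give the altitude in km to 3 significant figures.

Required period T = 86164 / 14.1 = 6110.9 s.
From T = 2π√(a³/μ): a = (μ T²/4π²)^(1/3) = (398600 × 6110.9² / 4π²)^(1/3) = 7224 km.
Altitude h = a − R = 7224 − 6370 = 854 km.

854 km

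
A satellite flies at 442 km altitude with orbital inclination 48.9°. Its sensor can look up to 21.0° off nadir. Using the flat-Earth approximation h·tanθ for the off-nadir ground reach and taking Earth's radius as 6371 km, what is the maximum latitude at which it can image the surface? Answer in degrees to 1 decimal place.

50.4°

For a prograde orbit the ground track reaches latitude ±i = ±48.9°.
Sensor half-swath on the ground ≈ 442·tan(21.0°) = 170 km = 1.53° of latitude.
Maximum observable latitude ≈ 48.9 + 1.53 = 50.4°.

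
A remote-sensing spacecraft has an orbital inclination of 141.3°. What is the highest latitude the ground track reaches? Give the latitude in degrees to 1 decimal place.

Retrograde orbit: the ground track reaches ±(180° − i) = ±(180 − 141.3) = ±38.7°.

38.7°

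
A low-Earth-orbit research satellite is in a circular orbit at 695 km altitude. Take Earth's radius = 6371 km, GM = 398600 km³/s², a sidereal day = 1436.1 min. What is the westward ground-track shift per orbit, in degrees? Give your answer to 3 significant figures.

24.7°

Semi-major axis a = 6371 + 695 = 7066 km. Period T = 2π√(a³/μ) = 2π√(7066³/398600) = 5911.1 s = 98.52 min.
During one orbit Earth rotates (5911.1 / 86166) × 360° = 24.70°.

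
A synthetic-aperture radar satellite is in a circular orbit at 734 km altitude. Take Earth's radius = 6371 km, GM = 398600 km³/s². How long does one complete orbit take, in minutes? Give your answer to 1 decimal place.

99.3 min

Semi-major axis a = 6371 + 734 = 7105 km. Period T = 2π√(a³/μ) = 2π√(7105³/398600) = 5960.2 s = 99.34 min.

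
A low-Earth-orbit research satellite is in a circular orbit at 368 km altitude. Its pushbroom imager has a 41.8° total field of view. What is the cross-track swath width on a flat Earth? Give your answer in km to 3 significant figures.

281 km

Half-angle = 41.8°/2 = 20.9°.
Swath width ≈ 2h·tan(θ/2) = 2 × 368 × tan(20.9°) = 281.1 km.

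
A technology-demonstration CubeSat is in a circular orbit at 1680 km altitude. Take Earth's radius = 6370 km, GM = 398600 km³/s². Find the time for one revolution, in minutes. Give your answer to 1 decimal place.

119.8 min

Semi-major axis a = 6370 + 1680 = 8050 km. Period T = 2π√(a³/μ) = 2π√(8050³/398600) = 7187.9 s = 119.80 min.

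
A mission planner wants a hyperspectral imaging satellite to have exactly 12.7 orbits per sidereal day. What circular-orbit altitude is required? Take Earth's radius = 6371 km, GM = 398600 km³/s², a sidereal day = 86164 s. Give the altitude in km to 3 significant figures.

Required period T = 86164 / 12.7 = 6784.6 s.
From T = 2π√(a³/μ): a = (μ T²/4π²)^(1/3) = (398600 × 6784.6² / 4π²)^(1/3) = 7746 km.
Altitude h = a − R = 7746 − 6371 = 1375 km.

1370 km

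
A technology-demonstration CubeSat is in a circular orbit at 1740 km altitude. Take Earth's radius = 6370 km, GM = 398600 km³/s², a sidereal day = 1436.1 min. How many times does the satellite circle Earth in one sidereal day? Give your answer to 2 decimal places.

Semi-major axis a = 6370 + 1740 = 8110 km. Period T = 2π√(a³/μ) = 2π√(8110³/398600) = 7268.5 s = 121.14 min.
Orbits per sidereal day = 86166 / 7268.5 = 11.855.

11.85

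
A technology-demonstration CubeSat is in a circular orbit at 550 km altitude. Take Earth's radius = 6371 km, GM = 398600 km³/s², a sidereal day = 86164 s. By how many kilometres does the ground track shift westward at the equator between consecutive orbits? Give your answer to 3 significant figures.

Semi-major axis a = 6371 + 550 = 6921 km. Period T = 2π√(a³/μ) = 2π√(6921³/398600) = 5730.1 s = 95.50 min.
During one orbit Earth rotates (5730.1 / 86164) × 360° = 23.94°.
At the equator that is 23.94° × (2π·6371/360) km/° = 23.94 × 111.2 = 2662 km.

2660 km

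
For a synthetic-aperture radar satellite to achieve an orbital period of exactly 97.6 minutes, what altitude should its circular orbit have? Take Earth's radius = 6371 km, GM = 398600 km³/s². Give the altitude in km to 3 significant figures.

651 km

T = 97.6 min = 5856.0 s.
From T = 2π√(a³/μ): a = (μ T²/4π²)^(1/3) = (398600 × 5856.0² / 4π²)^(1/3) = 7022 km.
Altitude h = a − R = 7022 − 6371 = 651 km.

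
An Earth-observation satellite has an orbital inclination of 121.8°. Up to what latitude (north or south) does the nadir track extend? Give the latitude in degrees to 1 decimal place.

Retrograde orbit: the ground track reaches ±(180° − i) = ±(180 − 121.8) = ±58.2°.

58.2°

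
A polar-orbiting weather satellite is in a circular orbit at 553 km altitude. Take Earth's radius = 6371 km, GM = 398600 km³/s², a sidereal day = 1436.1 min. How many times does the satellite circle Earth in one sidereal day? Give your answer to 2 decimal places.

15.03

Semi-major axis a = 6371 + 553 = 6924 km. Period T = 2π√(a³/μ) = 2π√(6924³/398600) = 5733.9 s = 95.56 min.
Orbits per sidereal day = 86166 / 5733.9 = 15.028.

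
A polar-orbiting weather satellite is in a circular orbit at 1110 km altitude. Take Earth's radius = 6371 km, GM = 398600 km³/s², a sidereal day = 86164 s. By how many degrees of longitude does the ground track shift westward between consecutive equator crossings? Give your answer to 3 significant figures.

26.9°

Semi-major axis a = 6371 + 1110 = 7481 km. Period T = 2π√(a³/μ) = 2π√(7481³/398600) = 6439.5 s = 107.32 min.
During one orbit Earth rotates (6439.5 / 86164) × 360° = 26.90°.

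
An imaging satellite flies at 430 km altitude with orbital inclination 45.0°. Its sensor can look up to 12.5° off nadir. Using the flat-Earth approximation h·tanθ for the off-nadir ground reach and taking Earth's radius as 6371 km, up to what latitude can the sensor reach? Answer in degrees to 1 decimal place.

45.9°

For a prograde orbit the ground track reaches latitude ±i = ±45.0°.
Sensor half-swath on the ground ≈ 430·tan(12.5°) = 95 km = 0.86° of latitude.
Maximum observable latitude ≈ 45.0 + 0.86 = 45.9°.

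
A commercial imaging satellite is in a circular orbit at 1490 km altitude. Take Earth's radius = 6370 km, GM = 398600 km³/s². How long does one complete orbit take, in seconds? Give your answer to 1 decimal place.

6935.0 seconds

Semi-major axis a = 6370 + 1490 = 7860 km. Period T = 2π√(a³/μ) = 2π√(7860³/398600) = 6935.0 s = 115.58 min.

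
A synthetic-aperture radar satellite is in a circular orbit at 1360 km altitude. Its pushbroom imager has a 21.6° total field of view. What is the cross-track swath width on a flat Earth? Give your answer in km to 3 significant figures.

Half-angle = 21.6°/2 = 10.8°.
Swath width ≈ 2h·tan(θ/2) = 2 × 1360 × tan(10.8°) = 518.9 km.

519 km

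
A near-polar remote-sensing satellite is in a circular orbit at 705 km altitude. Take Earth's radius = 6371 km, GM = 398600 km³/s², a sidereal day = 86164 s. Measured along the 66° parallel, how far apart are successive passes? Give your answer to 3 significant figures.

1120 km

Semi-major axis a = 6371 + 705 = 7076 km. Period T = 2π√(a³/μ) = 2π√(7076³/398600) = 5923.7 s = 98.73 min.
Node shift per orbit = (5923.7/86164) × 360° = 24.75°.
Equatorial spacing = 24.75 × 111.2 km/° = 2752 km.
At 66° latitude, spacing = 2752 × cos(66°) = 1119 km.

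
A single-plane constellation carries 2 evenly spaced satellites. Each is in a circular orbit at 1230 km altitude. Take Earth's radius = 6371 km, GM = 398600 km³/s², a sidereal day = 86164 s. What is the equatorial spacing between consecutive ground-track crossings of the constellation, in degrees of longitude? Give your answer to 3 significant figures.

13.8°

Semi-major axis a = 6371 + 1230 = 7601 km. Period T = 2π√(a³/μ) = 2π√(7601³/398600) = 6595.0 s = 109.92 min.
Single-satellite node shift = (6595.0/86164) × 360° = 27.55°.
With 2 satellites evenly phased, successive equator crossings are 27.55/2 = 13.777° apart.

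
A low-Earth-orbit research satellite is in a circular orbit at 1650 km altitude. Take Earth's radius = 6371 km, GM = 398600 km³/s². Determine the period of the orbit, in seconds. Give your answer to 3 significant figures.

Semi-major axis a = 6371 + 1650 = 8021 km. Period T = 2π√(a³/μ) = 2π√(8021³/398600) = 7149.1 s = 119.15 min.

7150 seconds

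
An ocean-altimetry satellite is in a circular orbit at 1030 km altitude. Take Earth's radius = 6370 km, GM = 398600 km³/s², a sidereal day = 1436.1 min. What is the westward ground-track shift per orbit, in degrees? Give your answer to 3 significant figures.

Semi-major axis a = 6370 + 1030 = 7400 km. Period T = 2π√(a³/μ) = 2π√(7400³/398600) = 6335.2 s = 105.59 min.
During one orbit Earth rotates (6335.2 / 86166) × 360° = 26.47°.

26.5°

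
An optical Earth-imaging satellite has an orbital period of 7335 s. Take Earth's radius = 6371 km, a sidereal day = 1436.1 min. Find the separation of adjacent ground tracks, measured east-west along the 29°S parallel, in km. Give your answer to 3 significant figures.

2980 km

Node shift per orbit = (7335.0/86166) × 360° = 30.65°.
Equatorial spacing = 30.65 × 111.2 km/° = 3408 km.
At 29° latitude, spacing = 3408 × cos(29°) = 2980 km.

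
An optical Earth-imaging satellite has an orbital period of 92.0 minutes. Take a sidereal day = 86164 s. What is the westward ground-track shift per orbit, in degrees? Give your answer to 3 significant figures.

23.1°

T = 92.0 min = 5520.0 s.
During one orbit Earth rotates (5520.0 / 86164) × 360° = 23.06°.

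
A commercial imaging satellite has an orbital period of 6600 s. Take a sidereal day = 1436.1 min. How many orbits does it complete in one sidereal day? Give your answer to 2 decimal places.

13.06

Orbits per sidereal day = 86166 / 6600.0 = 13.055.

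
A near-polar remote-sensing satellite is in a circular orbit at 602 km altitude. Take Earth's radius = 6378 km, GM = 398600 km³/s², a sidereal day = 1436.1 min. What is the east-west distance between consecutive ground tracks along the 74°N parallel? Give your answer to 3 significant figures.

744 km

Semi-major axis a = 6378 + 602 = 6980 km. Period T = 2π√(a³/μ) = 2π√(6980³/398600) = 5803.6 s = 96.73 min.
Node shift per orbit = (5803.6/86166) × 360° = 24.25°.
Equatorial spacing = 24.25 × 111.3 km/° = 2699 km.
At 74° latitude, spacing = 2699 × cos(74°) = 744 km.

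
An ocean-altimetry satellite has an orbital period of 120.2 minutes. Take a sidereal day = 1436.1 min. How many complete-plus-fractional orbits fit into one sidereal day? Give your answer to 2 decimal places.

11.95

T = 120.2 min = 7212.0 s.
Orbits per sidereal day = 86166 / 7212.0 = 11.948.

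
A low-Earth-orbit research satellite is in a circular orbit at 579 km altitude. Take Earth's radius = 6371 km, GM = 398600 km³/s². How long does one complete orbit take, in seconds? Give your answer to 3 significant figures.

5770 seconds

Semi-major axis a = 6371 + 579 = 6950 km. Period T = 2π√(a³/μ) = 2π√(6950³/398600) = 5766.2 s = 96.10 min.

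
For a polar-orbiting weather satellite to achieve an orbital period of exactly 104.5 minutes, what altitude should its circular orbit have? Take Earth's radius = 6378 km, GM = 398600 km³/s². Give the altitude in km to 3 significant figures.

971 km

T = 104.5 min = 6270.0 s.
From T = 2π√(a³/μ): a = (μ T²/4π²)^(1/3) = (398600 × 6270.0² / 4π²)^(1/3) = 7349 km.
Altitude h = a − R = 7349 − 6378 = 971 km.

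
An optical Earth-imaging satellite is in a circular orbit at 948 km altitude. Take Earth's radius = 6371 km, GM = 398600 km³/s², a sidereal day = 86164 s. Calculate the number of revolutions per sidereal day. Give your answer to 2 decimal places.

13.83

Semi-major axis a = 6371 + 948 = 7319 km. Period T = 2π√(a³/μ) = 2π√(7319³/398600) = 6231.4 s = 103.86 min.
Orbits per sidereal day = 86164 / 6231.4 = 13.827.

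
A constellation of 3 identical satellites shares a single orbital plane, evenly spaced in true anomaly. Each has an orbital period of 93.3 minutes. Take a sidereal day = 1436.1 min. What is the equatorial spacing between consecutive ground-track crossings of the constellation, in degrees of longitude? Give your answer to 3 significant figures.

T = 93.3 min = 5598.0 s.
Single-satellite node shift = (5598.0/86166) × 360° = 23.39°.
With 3 satellites evenly phased, successive equator crossings are 23.39/3 = 7.796° apart.

7.80°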